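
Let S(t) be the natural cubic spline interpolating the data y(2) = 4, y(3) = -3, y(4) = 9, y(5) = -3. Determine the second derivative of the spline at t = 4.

-46

Write σ_i for S''(x_i). With h_i = 1, 1, 1 and divided differences Δ_i = -7, 12, -12, the continuity of S' gives the tridiagonal system
  1·σ_0 + 4·σ_1 + 1·σ_2 = 6(Δ_1 - Δ_0) = 114
  1·σ_1 + 4·σ_2 + 1·σ_3 = 6(Δ_2 - Δ_1) = -144
Natural end conditions: σ_0 = σ_3 = 0.
Hence σ_0 = 0, σ_1 = 40, σ_2 = -46, σ_3 = 0.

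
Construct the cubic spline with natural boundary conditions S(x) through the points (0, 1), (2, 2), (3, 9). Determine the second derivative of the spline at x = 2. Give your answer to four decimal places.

6.5000

Put M_i = S'' at the i-th knot. Here h = (2, 1) and Δ = (1/2, 7), so the interior equations h_(i-1)·M_(i-1) + 2(h_(i-1)+h_i)·M_i + h_i·M_(i+1) = 6(Δ_i − Δ_(i-1)) read
  2·M_0 + 6·M_1 + 1·M_2 = 6(Δ_1 - Δ_0) = 39
Natural end conditions: M_0 = M_2 = 0.
Solving: M_0 = 0, M_1 = 13/2, M_2 = 0.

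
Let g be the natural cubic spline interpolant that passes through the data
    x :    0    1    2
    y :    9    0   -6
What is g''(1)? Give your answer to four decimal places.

Let σ_i = g''(x_i). Step sizes h_i = 1, 1; slopes of the chords Δ_i = (y_(i+1) - y_i)/h_i = -9, -6.
  1·σ_0 + 4·σ_1 + 1·σ_2 = 6(Δ_1 - Δ_0) = 18
Natural end conditions: σ_0 = σ_2 = 0.
Forward elimination and back-substitution give σ_0 = 0, σ_1 = 9/2, σ_2 = 0.

4.5000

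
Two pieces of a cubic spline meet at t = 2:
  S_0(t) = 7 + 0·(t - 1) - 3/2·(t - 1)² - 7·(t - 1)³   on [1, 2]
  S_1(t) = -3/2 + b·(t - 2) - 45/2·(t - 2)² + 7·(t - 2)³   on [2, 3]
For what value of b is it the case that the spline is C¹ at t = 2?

-24

S_0'(t) = 0 - 3·(t - 1) - 21·(t - 1)², so S_0'(2) = -24. On the right, S_1'(2) = b, so b = -24.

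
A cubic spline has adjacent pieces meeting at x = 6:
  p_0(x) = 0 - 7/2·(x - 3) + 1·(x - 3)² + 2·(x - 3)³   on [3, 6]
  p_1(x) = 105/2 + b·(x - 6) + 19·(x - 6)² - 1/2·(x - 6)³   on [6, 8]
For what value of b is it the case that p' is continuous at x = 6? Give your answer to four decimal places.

56.5000

p_0'(x) = -7/2 + 2·(x - 3) + 6·(x - 3)², so p_0'(6) = 113/2. On the right, p_1'(6) = b, so b = 113/2.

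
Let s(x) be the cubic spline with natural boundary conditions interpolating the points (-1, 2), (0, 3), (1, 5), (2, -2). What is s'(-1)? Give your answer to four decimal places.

Put M_i = s'' at the i-th knot. Here h = (1, 1, 1) and Δ = (1, 2, -7), so the interior equations h_(i-1)·M_(i-1) + 2(h_(i-1)+h_i)·M_i + h_i·M_(i+1) = 6(Δ_i − Δ_(i-1)) read
  1·M_0 + 4·M_1 + 1·M_2 = 6(Δ_1 - Δ_0) = 6
  1·M_1 + 4·M_2 + 1·M_3 = 6(Δ_2 - Δ_1) = -54
Natural end conditions: M_0 = M_3 = 0.
Solving the tridiagonal system: M_0 = 0, M_1 = 26/5, M_2 = -74/5, M_3 = 0.
On [-1, 0], s'(x) = b_0 + 2c_0·(x + 1) + 3d_0·(x + 1)² with b_0 = Δ_0 - h_0(2M_0 + M_1)/6 = 2/15, c_0 = M_0/2 = 0, d_0 = (M_1 - M_0)/(6h_0) = 13/15. So s'(-1) = 2/15.

0.1333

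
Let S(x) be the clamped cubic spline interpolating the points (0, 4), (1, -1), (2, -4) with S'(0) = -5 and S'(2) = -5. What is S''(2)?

-9

Let M_i = S''(x_i). Step sizes h_i = 1, 1; slopes of the chords Δ_i = (y_(i+1) - y_i)/h_i = -5, -3.
  1·M_0 + 4·M_1 + 1·M_2 = 6(Δ_1 - Δ_0) = 12
Clamped end conditions give two more equations: 2h_0·M_0 + h_0·M_1 = 6(Δ_0 - S'(0)) = 0 and h_1·M_1 + 2h_1·M_2 = 6(S'(2) - Δ_1) = -12.
Forward elimination and back-substitution give M_0 = -3, M_1 = 6, M_2 = -9.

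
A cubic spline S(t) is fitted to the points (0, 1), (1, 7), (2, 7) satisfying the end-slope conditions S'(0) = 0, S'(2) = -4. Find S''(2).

-5

Write σ_i for S''(x_i). With h_i = 1, 1 and divided differences Δ_i = 6, 0, the continuity of S' gives the tridiagonal system
  1·σ_0 + 4·σ_1 + 1·σ_2 = 6(Δ_1 - Δ_0) = -36
Clamped end conditions give two more equations: 2h_0·σ_0 + h_0·σ_1 = 6(Δ_0 - S'(0)) = 36 and h_1·σ_1 + 2h_1·σ_2 = 6(S'(2) - Δ_1) = -24.
Solving the tridiagonal system: σ_0 = 25, σ_1 = -14, σ_2 = -5.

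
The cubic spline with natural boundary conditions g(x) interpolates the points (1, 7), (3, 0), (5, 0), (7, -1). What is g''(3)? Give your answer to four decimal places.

2.9000

Write M_i for g''(x_i). With h_i = 2, 2, 2 and divided differences Δ_i = -7/2, 0, -1/2, the continuity of g' gives the tridiagonal system
  2·M_0 + 8·M_1 + 2·M_2 = 6(Δ_1 - Δ_0) = 21
  2·M_1 + 8·M_2 + 2·M_3 = 6(Δ_2 - Δ_1) = -3
Natural end conditions: M_0 = M_3 = 0.
Solving: M_0 = 0, M_1 = 29/10, M_2 = -11/10, M_3 = 0.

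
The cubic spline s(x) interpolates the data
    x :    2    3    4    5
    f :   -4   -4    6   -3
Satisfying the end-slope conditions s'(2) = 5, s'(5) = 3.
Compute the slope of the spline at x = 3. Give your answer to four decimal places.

Put M_i = s'' at the i-th knot. Here h = (1, 1, 1) and Δ = (0, 10, -9), so the interior equations h_(i-1)·M_(i-1) + 2(h_(i-1)+h_i)·M_i + h_i·M_(i+1) = 6(Δ_i − Δ_(i-1)) read
  1·M_0 + 4·M_1 + 1·M_2 = 6(Δ_1 - Δ_0) = 60
  1·M_1 + 4·M_2 + 1·M_3 = 6(Δ_2 - Δ_1) = -114
Clamped end conditions give two more equations: 2h_0·M_0 + h_0·M_1 = 6(Δ_0 - s'(2)) = -30 and h_2·M_2 + 2h_2·M_3 = 6(s'(5) - Δ_2) = 72.
Forward elimination and back-substitution give M_0 = -100/3, M_1 = 110/3, M_2 = -160/3, M_3 = 188/3.
On [3, 4], s'(x) = b_1 + 2c_1·(x - 3) + 3d_1·(x - 3)² with b_1 = Δ_1 - h_1(2M_1 + M_2)/6 = 20/3, c_1 = M_1/2 = 55/3, d_1 = (M_2 - M_1)/(6h_1) = -15. So s'(3) = 20/3.

6.6667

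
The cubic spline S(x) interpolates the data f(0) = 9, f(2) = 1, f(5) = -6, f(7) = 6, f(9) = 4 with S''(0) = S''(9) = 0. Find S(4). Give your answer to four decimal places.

-6.9341

With m_i denoting the second derivative at x_i, h_i = 2, 3, 2, 2, and Δ_i = (y_(i+1) − y_i)/h_i = -4, -7/3, 6, -1:
  2·m_0 + 10·m_1 + 3·m_2 = 6(Δ_1 - Δ_0) = 10
  3·m_1 + 10·m_2 + 2·m_3 = 6(Δ_2 - Δ_1) = 50
  2·m_2 + 8·m_3 + 2·m_4 = 6(Δ_3 - Δ_2) = -42
Natural end conditions: m_0 = m_4 = 0.
Solving: m_0 = 0, m_1 = -173/172, m_2 = 575/86, m_3 = -2381/344, m_4 = 0.
On [2, 5], S(x) = 1 - 1205/258·(x - 2) - 173/344·(x - 2)² + 147/344·(x - 2)³.
With (x - 2) = 2: S(4) = -1789/258.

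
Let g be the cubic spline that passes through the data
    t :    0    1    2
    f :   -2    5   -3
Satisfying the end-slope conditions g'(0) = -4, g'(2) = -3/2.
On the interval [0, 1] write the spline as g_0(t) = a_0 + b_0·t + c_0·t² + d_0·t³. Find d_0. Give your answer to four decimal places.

Put m_i = g'' at the i-th knot. Here h = (1, 1) and Δ = (7, -8), so the interior equations h_(i-1)·m_(i-1) + 2(h_(i-1)+h_i)·m_i + h_i·m_(i+1) = 6(Δ_i − Δ_(i-1)) read
  1·m_0 + 4·m_1 + 1·m_2 = 6(Δ_1 - Δ_0) = -90
Clamped end conditions give two more equations: 2h_0·m_0 + h_0·m_1 = 6(Δ_0 - g'(0)) = 66 and h_1·m_1 + 2h_1·m_2 = 6(g'(2) - Δ_1) = 39.
Forward elimination and back-substitution give m_0 = 227/4, m_1 = -95/2, m_2 = 173/4.
On [0, 1], with g_0(t) = a_0 + b_0·t + c_0·t² + d_0·t³: c_0 = m_0/2 = 227/8, d_0 = (m_1 - m_0)/(6h_0) = -139/8, b_0 = Δ_0 - h_0(2m_0 + m_1)/6 = -4.

-17.3750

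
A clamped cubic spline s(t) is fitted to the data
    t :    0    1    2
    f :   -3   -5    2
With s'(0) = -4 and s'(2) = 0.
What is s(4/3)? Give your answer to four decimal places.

Write m_i for s''(x_i). With h_i = 1, 1 and divided differences Δ_i = -2, 7, the continuity of s' gives the tridiagonal system
  1·m_0 + 4·m_1 + 1·m_2 = 6(Δ_1 - Δ_0) = 54
Clamped end conditions give two more equations: 2h_0·m_0 + h_0·m_1 = 6(Δ_0 - s'(0)) = 12 and h_1·m_1 + 2h_1·m_2 = 6(s'(2) - Δ_1) = -42.
Forward elimination and back-substitution give m_0 = -11/2, m_1 = 23, m_2 = -65/2.
On [1, 2], s(t) = -5 + 19/4·(t - 1) + 23/2·(t - 1)² - 37/4·(t - 1)³.
With (t - 1) = 1/3: s(4/3) = -67/27.

-2.4815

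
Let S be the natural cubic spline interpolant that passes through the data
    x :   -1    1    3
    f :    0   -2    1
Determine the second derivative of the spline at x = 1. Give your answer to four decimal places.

1.8750

Let M_i = S''(x_i). Step sizes h_i = 2, 2; slopes of the chords Δ_i = (y_(i+1) - y_i)/h_i = -1, 3/2.
  2·M_0 + 8·M_1 + 2·M_2 = 6(Δ_1 - Δ_0) = 15
Natural end conditions: M_0 = M_2 = 0.
Solving: M_0 = 0, M_1 = 15/8, M_2 = 0.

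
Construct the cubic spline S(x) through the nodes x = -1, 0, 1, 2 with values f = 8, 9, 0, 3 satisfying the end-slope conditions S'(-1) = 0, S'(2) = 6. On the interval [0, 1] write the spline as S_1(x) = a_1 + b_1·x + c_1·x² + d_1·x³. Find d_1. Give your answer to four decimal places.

8.4000

Put m_i = S'' at the i-th knot. Here h = (1, 1, 1) and Δ = (1, -9, 3), so the interior equations h_(i-1)·m_(i-1) + 2(h_(i-1)+h_i)·m_i + h_i·m_(i+1) = 6(Δ_i − Δ_(i-1)) read
  1·m_0 + 4·m_1 + 1·m_2 = 6(Δ_1 - Δ_0) = -60
  1·m_1 + 4·m_2 + 1·m_3 = 6(Δ_2 - Δ_1) = 72
Clamped end conditions give two more equations: 2h_0·m_0 + h_0·m_1 = 6(Δ_0 - S'(-1)) = 6 and h_2·m_2 + 2h_2·m_3 = 6(S'(2) - Δ_2) = 18.
Solving: m_0 = 78/5, m_1 = -126/5, m_2 = 126/5, m_3 = -18/5.
On [0, 1], with S_1(x) = a_1 + b_1·x + c_1·x² + d_1·x³: c_1 = m_1/2 = -63/5, d_1 = (m_2 - m_1)/(6h_1) = 42/5, b_1 = Δ_1 - h_1(2m_1 + m_2)/6 = -24/5.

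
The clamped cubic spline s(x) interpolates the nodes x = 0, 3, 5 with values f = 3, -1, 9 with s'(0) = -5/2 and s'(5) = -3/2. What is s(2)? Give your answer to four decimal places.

Write m_i for s''(x_i). With h_i = 3, 2 and divided differences Δ_i = -4/3, 5, the continuity of s' gives the tridiagonal system
  3·m_0 + 10·m_1 + 2·m_2 = 6(Δ_1 - Δ_0) = 38
Clamped end conditions give two more equations: 2h_0·m_0 + h_0·m_1 = 6(Δ_0 - s'(0)) = 7 and h_1·m_1 + 2h_1·m_2 = 6(s'(5) - Δ_1) = -39.
Forward elimination and back-substitution give m_0 = -73/30, m_1 = 36/5, m_2 = -267/20.
On [0, 3], s(x) = 3 - 5/2·x - 73/60·x² + 289/540·x³.
With x = 2: s(2) = -349/135.

-2.5852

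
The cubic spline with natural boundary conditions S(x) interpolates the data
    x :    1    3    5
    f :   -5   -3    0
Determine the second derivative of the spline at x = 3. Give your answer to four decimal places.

Write m_i for S''(x_i). With h_i = 2, 2 and divided differences Δ_i = 1, 3/2, the continuity of S' gives the tridiagonal system
  2·m_0 + 8·m_1 + 2·m_2 = 6(Δ_1 - Δ_0) = 3
Natural end conditions: m_0 = m_2 = 0.
Hence m_0 = 0, m_1 = 3/8, m_2 = 0.

0.3750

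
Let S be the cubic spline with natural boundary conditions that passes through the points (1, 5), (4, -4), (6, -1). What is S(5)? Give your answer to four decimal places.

Let M_i = S''(x_i). Step sizes h_i = 3, 2; slopes of the chords Δ_i = (y_(i+1) - y_i)/h_i = -3, 3/2.
  3·M_0 + 10·M_1 + 2·M_2 = 6(Δ_1 - Δ_0) = 27
Natural end conditions: M_0 = M_2 = 0.
Solving: M_0 = 0, M_1 = 27/10, M_2 = 0.
On [4, 6], S(x) = -4 - 3/10·(x - 4) + 27/20·(x - 4)² - 9/40·(x - 4)³.
With (x - 4) = 1: S(5) = -127/40.

-3.1750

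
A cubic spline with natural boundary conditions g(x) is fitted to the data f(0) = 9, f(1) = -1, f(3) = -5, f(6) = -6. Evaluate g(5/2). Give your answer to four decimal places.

-5.1429

Let m_i = g''(x_i). Step sizes h_i = 1, 2, 3; slopes of the chords Δ_i = (y_(i+1) - y_i)/h_i = -10, -2, -1/3.
  1·m_0 + 6·m_1 + 2·m_2 = 6(Δ_1 - Δ_0) = 48
  2·m_1 + 10·m_2 + 3·m_3 = 6(Δ_2 - Δ_1) = 10
Natural end conditions: m_0 = m_3 = 0.
Solving: m_0 = 0, m_1 = 115/14, m_2 = -9/14, m_3 = 0.
On [1, 3], g(x) = -1 - 305/42·(x - 1) + 115/28·(x - 1)² - 31/42·(x - 1)³.
With (x - 1) = 3/2: g(5/2) = -36/7.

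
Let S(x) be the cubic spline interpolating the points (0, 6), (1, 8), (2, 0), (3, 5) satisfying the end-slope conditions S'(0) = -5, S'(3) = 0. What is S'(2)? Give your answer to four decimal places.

-1.5333

With M_i denoting the second derivative at x_i, h_i = 1, 1, 1, and Δ_i = (y_(i+1) − y_i)/h_i = 2, -8, 5:
  1·M_0 + 4·M_1 + 1·M_2 = 6(Δ_1 - Δ_0) = -60
  1·M_1 + 4·M_2 + 1·M_3 = 6(Δ_2 - Δ_1) = 78
Clamped end conditions give two more equations: 2h_0·M_0 + h_0·M_1 = 6(Δ_0 - S'(0)) = 42 and h_2·M_2 + 2h_2·M_3 = 6(S'(3) - Δ_2) = -30.
Solving the tridiagonal system: M_0 = 566/15, M_1 = -502/15, M_2 = 542/15, M_3 = -496/15.
On [2, 3], S'(x) = b_2 + 2c_2·(x - 2) + 3d_2·(x - 2)² with b_2 = Δ_2 - h_2(2M_2 + M_3)/6 = -23/15, c_2 = M_2/2 = 271/15, d_2 = (M_3 - M_2)/(6h_2) = -173/15. So S'(2) = -23/15.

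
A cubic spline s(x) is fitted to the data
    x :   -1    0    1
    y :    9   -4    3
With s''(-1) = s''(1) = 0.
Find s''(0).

Let m_i = s''(x_i). Step sizes h_i = 1, 1; slopes of the chords Δ_i = (y_(i+1) - y_i)/h_i = -13, 7.
  1·m_0 + 4·m_1 + 1·m_2 = 6(Δ_1 - Δ_0) = 120
Natural end conditions: m_0 = m_2 = 0.
Hence m_0 = 0, m_1 = 30, m_2 = 0.

30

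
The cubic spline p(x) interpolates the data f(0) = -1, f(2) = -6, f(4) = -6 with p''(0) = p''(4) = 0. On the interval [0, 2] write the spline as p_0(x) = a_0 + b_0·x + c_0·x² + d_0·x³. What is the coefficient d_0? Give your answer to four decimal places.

0.1563

Write m_i for p''(x_i). With h_i = 2, 2 and divided differences Δ_i = -5/2, 0, the continuity of p' gives the tridiagonal system
  2·m_0 + 8·m_1 + 2·m_2 = 6(Δ_1 - Δ_0) = 15
Natural end conditions: m_0 = m_2 = 0.
Hence m_0 = 0, m_1 = 15/8, m_2 = 0.
On [0, 2], with p_0(x) = a_0 + b_0·x + c_0·x² + d_0·x³: c_0 = m_0/2 = 0, d_0 = (m_1 - m_0)/(6h_0) = 5/32, b_0 = Δ_0 - h_0(2m_0 + m_1)/6 = -25/8.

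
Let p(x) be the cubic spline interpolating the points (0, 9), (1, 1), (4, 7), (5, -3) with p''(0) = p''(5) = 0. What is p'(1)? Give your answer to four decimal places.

Let M_i = p''(x_i). Step sizes h_i = 1, 3, 1; slopes of the chords Δ_i = (y_(i+1) - y_i)/h_i = -8, 2, -10.
  1·M_0 + 8·M_1 + 3·M_2 = 6(Δ_1 - Δ_0) = 60
  3·M_1 + 8·M_2 + 1·M_3 = 6(Δ_2 - Δ_1) = -72
Natural end conditions: M_0 = M_3 = 0.
Solving the tridiagonal system: M_0 = 0, M_1 = 696/55, M_2 = -756/55, M_3 = 0.
On [1, 4], p'(x) = b_1 + 2c_1·(x - 1) + 3d_1·(x - 1)² with b_1 = Δ_1 - h_1(2M_1 + M_2)/6 = -208/55, c_1 = M_1/2 = 348/55, d_1 = (M_2 - M_1)/(6h_1) = -22/15. So p'(1) = -208/55.

-3.7818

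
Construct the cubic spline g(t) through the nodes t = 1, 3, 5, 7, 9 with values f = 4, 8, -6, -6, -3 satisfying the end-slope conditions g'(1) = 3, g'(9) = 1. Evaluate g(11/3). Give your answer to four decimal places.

Write M_i for g''(x_i). With h_i = 2, 2, 2, 2 and divided differences Δ_i = 2, -7, 0, 3/2, the continuity of g' gives the tridiagonal system
  2·M_0 + 8·M_1 + 2·M_2 = 6(Δ_1 - Δ_0) = -54
  2·M_1 + 8·M_2 + 2·M_3 = 6(Δ_2 - Δ_1) = 42
  2·M_2 + 8·M_3 + 2·M_4 = 6(Δ_3 - Δ_2) = 9
Clamped end conditions give two more equations: 2h_0·M_0 + h_0·M_1 = 6(Δ_0 - g'(1)) = -6 and h_3·M_3 + 2h_3·M_4 = 6(g'(9) - Δ_3) = -3.
Forward elimination and back-substitution give M_0 = 365/112, M_1 = -533/56, M_2 = 125/16, M_3 = -41/56, M_4 = -43/112.
On [3, 5], g(t) = 8 - 365/112·(t - 3) - 533/112·(t - 3)² + 647/448·(t - 3)³.
With (t - 3) = 2/3: g(11/3) = 1565/378.

4.1402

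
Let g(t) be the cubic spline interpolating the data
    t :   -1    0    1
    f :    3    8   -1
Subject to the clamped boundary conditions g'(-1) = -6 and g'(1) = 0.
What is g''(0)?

-48

Write M_i for g''(x_i). With h_i = 1, 1 and divided differences Δ_i = 5, -9, the continuity of g' gives the tridiagonal system
  1·M_0 + 4·M_1 + 1·M_2 = 6(Δ_1 - Δ_0) = -84
Clamped end conditions give two more equations: 2h_0·M_0 + h_0·M_1 = 6(Δ_0 - g'(-1)) = 66 and h_1·M_1 + 2h_1·M_2 = 6(g'(1) - Δ_1) = 54.
Hence M_0 = 57, M_1 = -48, M_2 = 51.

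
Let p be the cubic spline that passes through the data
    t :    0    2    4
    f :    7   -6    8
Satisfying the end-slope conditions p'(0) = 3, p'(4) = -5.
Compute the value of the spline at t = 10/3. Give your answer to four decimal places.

With M_i denoting the second derivative at x_i, h_i = 2, 2, and Δ_i = (y_(i+1) − y_i)/h_i = -13/2, 7:
  2·M_0 + 8·M_1 + 2·M_2 = 6(Δ_1 - Δ_0) = 81
Clamped end conditions give two more equations: 2h_0·M_0 + h_0·M_1 = 6(Δ_0 - p'(0)) = -57 and h_1·M_1 + 2h_1·M_2 = 6(p'(4) - Δ_1) = -72.
Hence M_0 = -211/8, M_1 = 97/4, M_2 = -241/8.
On [2, 4], p(t) = -6 + 7/8·(t - 2) + 97/8·(t - 2)² - 145/32·(t - 2)³.
With (t - 2) = 4/3: p(10/3) = 323/54.

5.9815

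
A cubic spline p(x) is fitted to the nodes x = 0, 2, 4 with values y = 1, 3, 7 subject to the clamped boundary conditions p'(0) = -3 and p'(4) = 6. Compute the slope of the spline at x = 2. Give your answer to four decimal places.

Put σ_i = p'' at the i-th knot. Here h = (2, 2) and Δ = (1, 2), so the interior equations h_(i-1)·σ_(i-1) + 2(h_(i-1)+h_i)·σ_i + h_i·σ_(i+1) = 6(Δ_i − Δ_(i-1)) read
  2·σ_0 + 8·σ_1 + 2·σ_2 = 6(Δ_1 - Δ_0) = 6
Clamped end conditions give two more equations: 2h_0·σ_0 + h_0·σ_1 = 6(Δ_0 - p'(0)) = 24 and h_1·σ_1 + 2h_1·σ_2 = 6(p'(4) - Δ_1) = 24.
Hence σ_0 = 15/2, σ_1 = -3, σ_2 = 15/2.
On [2, 4], p'(x) = b_1 + 2c_1·(x - 2) + 3d_1·(x - 2)² with b_1 = Δ_1 - h_1(2σ_1 + σ_2)/6 = 3/2, c_1 = σ_1/2 = -3/2, d_1 = (σ_2 - σ_1)/(6h_1) = 7/8. So p'(2) = 3/2.

1.5000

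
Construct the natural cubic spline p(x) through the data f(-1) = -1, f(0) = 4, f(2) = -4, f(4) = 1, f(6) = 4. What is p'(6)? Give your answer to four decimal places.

Put m_i = p'' at the i-th knot. Here h = (1, 2, 2, 2) and Δ = (5, -4, 5/2, 3/2), so the interior equations h_(i-1)·m_(i-1) + 2(h_(i-1)+h_i)·m_i + h_i·m_(i+1) = 6(Δ_i − Δ_(i-1)) read
  1·m_0 + 6·m_1 + 2·m_2 = 6(Δ_1 - Δ_0) = -54
  2·m_1 + 8·m_2 + 2·m_3 = 6(Δ_2 - Δ_1) = 39
  2·m_2 + 8·m_3 + 2·m_4 = 6(Δ_3 - Δ_2) = -6
Natural end conditions: m_0 = m_4 = 0.
Hence m_0 = 0, m_1 = -486/41, m_2 = 351/41, m_3 = -237/82, m_4 = 0.
On [4, 6], p'(x) = b_3 + 2c_3·(x - 4) + 3d_3·(x - 4)² with b_3 = Δ_3 - h_3(2m_3 + m_4)/6 = 281/82, c_3 = m_3/2 = -237/164, d_3 = (m_4 - m_3)/(6h_3) = 79/328. So p'(6) = 22/41.

0.5366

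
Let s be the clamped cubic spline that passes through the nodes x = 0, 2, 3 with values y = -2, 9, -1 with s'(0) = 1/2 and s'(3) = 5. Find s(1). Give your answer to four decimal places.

5.8750

With M_i denoting the second derivative at x_i, h_i = 2, 1, and Δ_i = (y_(i+1) − y_i)/h_i = 11/2, -10:
  2·M_0 + 6·M_1 + 1·M_2 = 6(Δ_1 - Δ_0) = -93
Clamped end conditions give two more equations: 2h_0·M_0 + h_0·M_1 = 6(Δ_0 - s'(0)) = 30 and h_1·M_1 + 2h_1·M_2 = 6(s'(3) - Δ_1) = 90.
Forward elimination and back-substitution give M_0 = 49/2, M_1 = -34, M_2 = 62.
On [0, 2], s(x) = -2 + 1/2·x + 49/4·x² - 39/8·x³.
With x = 1: s(1) = 47/8.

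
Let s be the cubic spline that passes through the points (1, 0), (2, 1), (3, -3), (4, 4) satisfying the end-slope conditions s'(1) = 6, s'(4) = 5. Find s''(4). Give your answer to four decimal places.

Write m_i for s''(x_i). With h_i = 1, 1, 1 and divided differences Δ_i = 1, -4, 7, the continuity of s' gives the tridiagonal system
  1·m_0 + 4·m_1 + 1·m_2 = 6(Δ_1 - Δ_0) = -30
  1·m_1 + 4·m_2 + 1·m_3 = 6(Δ_2 - Δ_1) = 66
Clamped end conditions give two more equations: 2h_0·m_0 + h_0·m_1 = 6(Δ_0 - s'(1)) = -30 and h_2·m_2 + 2h_2·m_3 = 6(s'(4) - Δ_2) = -12.
Forward elimination and back-substitution give m_0 = -142/15, m_1 = -166/15, m_2 = 356/15, m_3 = -268/15.

-17.8667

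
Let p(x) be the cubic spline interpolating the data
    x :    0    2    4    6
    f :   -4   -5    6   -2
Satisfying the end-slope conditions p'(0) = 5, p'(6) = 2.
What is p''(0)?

-14

Put m_i = p'' at the i-th knot. Here h = (2, 2, 2) and Δ = (-1/2, 11/2, -4), so the interior equations h_(i-1)·m_(i-1) + 2(h_(i-1)+h_i)·m_i + h_i·m_(i+1) = 6(Δ_i − Δ_(i-1)) read
  2·m_0 + 8·m_1 + 2·m_2 = 6(Δ_1 - Δ_0) = 36
  2·m_1 + 8·m_2 + 2·m_3 = 6(Δ_2 - Δ_1) = -57
Clamped end conditions give two more equations: 2h_0·m_0 + h_0·m_1 = 6(Δ_0 - p'(0)) = -33 and h_2·m_2 + 2h_2·m_3 = 6(p'(6) - Δ_2) = 36.
Forward elimination and back-substitution give m_0 = -14, m_1 = 23/2, m_2 = -14, m_3 = 16.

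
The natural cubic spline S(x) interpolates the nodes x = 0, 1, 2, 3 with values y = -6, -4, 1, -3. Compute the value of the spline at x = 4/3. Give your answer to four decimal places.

-2.0815

Let m_i = S''(x_i). Step sizes h_i = 1, 1, 1; slopes of the chords Δ_i = (y_(i+1) - y_i)/h_i = 2, 5, -4.
  1·m_0 + 4·m_1 + 1·m_2 = 6(Δ_1 - Δ_0) = 18
  1·m_1 + 4·m_2 + 1·m_3 = 6(Δ_2 - Δ_1) = -54
Natural end conditions: m_0 = m_3 = 0.
Solving: m_0 = 0, m_1 = 42/5, m_2 = -78/5, m_3 = 0.
On [1, 2], S(x) = -4 + 24/5·(x - 1) + 21/5·(x - 1)² - 4·(x - 1)³.
With (x - 1) = 1/3: S(4/3) = -281/135.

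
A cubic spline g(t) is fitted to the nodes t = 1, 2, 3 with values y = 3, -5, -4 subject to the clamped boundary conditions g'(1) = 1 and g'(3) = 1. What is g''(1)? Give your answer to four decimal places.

Put M_i = g'' at the i-th knot. Here h = (1, 1) and Δ = (-8, 1), so the interior equations h_(i-1)·M_(i-1) + 2(h_(i-1)+h_i)·M_i + h_i·M_(i+1) = 6(Δ_i − Δ_(i-1)) read
  1·M_0 + 4·M_1 + 1·M_2 = 6(Δ_1 - Δ_0) = 54
Clamped end conditions give two more equations: 2h_0·M_0 + h_0·M_1 = 6(Δ_0 - g'(1)) = -54 and h_1·M_1 + 2h_1·M_2 = 6(g'(3) - Δ_1) = 0.
Hence M_0 = -81/2, M_1 = 27, M_2 = -27/2.

-40.5000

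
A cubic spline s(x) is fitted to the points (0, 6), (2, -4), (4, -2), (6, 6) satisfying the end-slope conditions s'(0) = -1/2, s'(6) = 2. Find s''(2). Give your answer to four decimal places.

Write M_i for s''(x_i). With h_i = 2, 2, 2 and divided differences Δ_i = -5, 1, 4, the continuity of s' gives the tridiagonal system
  2·M_0 + 8·M_1 + 2·M_2 = 6(Δ_1 - Δ_0) = 36
  2·M_1 + 8·M_2 + 2·M_3 = 6(Δ_2 - Δ_1) = 18
Clamped end conditions give two more equations: 2h_0·M_0 + h_0·M_1 = 6(Δ_0 - s'(0)) = -27 and h_2·M_2 + 2h_2·M_3 = 6(s'(6) - Δ_2) = -12.
Forward elimination and back-substitution give M_0 = -151/15, M_1 = 199/30, M_2 = 23/15, M_3 = -113/30.

6.6333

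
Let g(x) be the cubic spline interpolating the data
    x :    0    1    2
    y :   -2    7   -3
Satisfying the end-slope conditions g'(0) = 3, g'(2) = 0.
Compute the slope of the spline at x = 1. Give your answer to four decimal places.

Put M_i = g'' at the i-th knot. Here h = (1, 1) and Δ = (9, -10), so the interior equations h_(i-1)·M_(i-1) + 2(h_(i-1)+h_i)·M_i + h_i·M_(i+1) = 6(Δ_i − Δ_(i-1)) read
  1·M_0 + 4·M_1 + 1·M_2 = 6(Δ_1 - Δ_0) = -114
Clamped end conditions give two more equations: 2h_0·M_0 + h_0·M_1 = 6(Δ_0 - g'(0)) = 36 and h_1·M_1 + 2h_1·M_2 = 6(g'(2) - Δ_1) = 60.
Solving the tridiagonal system: M_0 = 45, M_1 = -54, M_2 = 57.
On [1, 2], g'(x) = b_1 + 2c_1·(x - 1) + 3d_1·(x - 1)² with b_1 = Δ_1 - h_1(2M_1 + M_2)/6 = -3/2, c_1 = M_1/2 = -27, d_1 = (M_2 - M_1)/(6h_1) = 37/2. So g'(1) = -3/2.

-1.5000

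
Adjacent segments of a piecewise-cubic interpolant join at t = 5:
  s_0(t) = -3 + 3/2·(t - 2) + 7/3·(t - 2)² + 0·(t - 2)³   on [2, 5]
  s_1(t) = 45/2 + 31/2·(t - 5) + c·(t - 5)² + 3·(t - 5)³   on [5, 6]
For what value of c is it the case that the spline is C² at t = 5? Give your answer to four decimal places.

2.3333

s_0''(t) = 14/3 + 0·(t - 2), so s_0''(5) = 14/3. On the right, s_1''(5) = 2c, so c = 7/3.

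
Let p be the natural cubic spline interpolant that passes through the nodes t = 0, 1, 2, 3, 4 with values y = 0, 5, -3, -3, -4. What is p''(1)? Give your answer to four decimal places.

Write m_i for p''(x_i). With h_i = 1, 1, 1, 1 and divided differences Δ_i = 5, -8, 0, -1, the continuity of p' gives the tridiagonal system
  1·m_0 + 4·m_1 + 1·m_2 = 6(Δ_1 - Δ_0) = -78
  1·m_1 + 4·m_2 + 1·m_3 = 6(Δ_2 - Δ_1) = 48
  1·m_2 + 4·m_3 + 1·m_4 = 6(Δ_3 - Δ_2) = -6
Natural end conditions: m_0 = m_4 = 0.
Hence m_0 = 0, m_1 = -171/7, m_2 = 138/7, m_3 = -45/7, m_4 = 0.

-24.4286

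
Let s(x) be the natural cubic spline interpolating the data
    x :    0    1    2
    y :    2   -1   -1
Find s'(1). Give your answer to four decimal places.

Write σ_i for s''(x_i). With h_i = 1, 1 and divided differences Δ_i = -3, 0, the continuity of s' gives the tridiagonal system
  1·σ_0 + 4·σ_1 + 1·σ_2 = 6(Δ_1 - Δ_0) = 18
Natural end conditions: σ_0 = σ_2 = 0.
Hence σ_0 = 0, σ_1 = 9/2, σ_2 = 0.
On [1, 2], s'(x) = b_1 + 2c_1·(x - 1) + 3d_1·(x - 1)² with b_1 = Δ_1 - h_1(2σ_1 + σ_2)/6 = -3/2, c_1 = σ_1/2 = 9/4, d_1 = (σ_2 - σ_1)/(6h_1) = -3/4. So s'(1) = -3/2.

-1.5000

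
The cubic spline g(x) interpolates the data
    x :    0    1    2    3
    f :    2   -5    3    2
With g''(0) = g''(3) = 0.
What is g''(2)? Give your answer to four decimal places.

-20.4000

With σ_i denoting the second derivative at x_i, h_i = 1, 1, 1, and Δ_i = (y_(i+1) − y_i)/h_i = -7, 8, -1:
  1·σ_0 + 4·σ_1 + 1·σ_2 = 6(Δ_1 - Δ_0) = 90
  1·σ_1 + 4·σ_2 + 1·σ_3 = 6(Δ_2 - Δ_1) = -54
Natural end conditions: σ_0 = σ_3 = 0.
Solving the tridiagonal system: σ_0 = 0, σ_1 = 138/5, σ_2 = -102/5, σ_3 = 0.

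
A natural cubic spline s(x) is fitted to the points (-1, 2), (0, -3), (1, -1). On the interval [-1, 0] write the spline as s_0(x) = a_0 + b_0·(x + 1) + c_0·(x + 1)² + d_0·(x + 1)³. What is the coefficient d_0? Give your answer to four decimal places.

1.7500

With M_i denoting the second derivative at x_i, h_i = 1, 1, and Δ_i = (y_(i+1) − y_i)/h_i = -5, 2:
  1·M_0 + 4·M_1 + 1·M_2 = 6(Δ_1 - Δ_0) = 42
Natural end conditions: M_0 = M_2 = 0.
Solving the tridiagonal system: M_0 = 0, M_1 = 21/2, M_2 = 0.
On [-1, 0], with s_0(x) = a_0 + b_0·(x + 1) + c_0·(x + 1)² + d_0·(x + 1)³: c_0 = M_0/2 = 0, d_0 = (M_1 - M_0)/(6h_0) = 7/4, b_0 = Δ_0 - h_0(2M_0 + M_1)/6 = -27/4.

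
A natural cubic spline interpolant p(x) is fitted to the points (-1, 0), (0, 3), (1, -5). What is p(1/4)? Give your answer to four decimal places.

1.9023

Let m_i = p''(x_i). Step sizes h_i = 1, 1; slopes of the chords Δ_i = (y_(i+1) - y_i)/h_i = 3, -8.
  1·m_0 + 4·m_1 + 1·m_2 = 6(Δ_1 - Δ_0) = -66
Natural end conditions: m_0 = m_2 = 0.
Hence m_0 = 0, m_1 = -33/2, m_2 = 0.
On [0, 1], p(x) = 3 - 5/2·x - 33/4·x² + 11/4·x³.
With x = 1/4: p(1/4) = 487/256.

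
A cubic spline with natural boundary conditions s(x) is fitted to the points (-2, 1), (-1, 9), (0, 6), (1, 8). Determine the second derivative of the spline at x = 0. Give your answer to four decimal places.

Put m_i = s'' at the i-th knot. Here h = (1, 1, 1) and Δ = (8, -3, 2), so the interior equations h_(i-1)·m_(i-1) + 2(h_(i-1)+h_i)·m_i + h_i·m_(i+1) = 6(Δ_i − Δ_(i-1)) read
  1·m_0 + 4·m_1 + 1·m_2 = 6(Δ_1 - Δ_0) = -66
  1·m_1 + 4·m_2 + 1·m_3 = 6(Δ_2 - Δ_1) = 30
Natural end conditions: m_0 = m_3 = 0.
Solving the tridiagonal system: m_0 = 0, m_1 = -98/5, m_2 = 62/5, m_3 = 0.

12.4000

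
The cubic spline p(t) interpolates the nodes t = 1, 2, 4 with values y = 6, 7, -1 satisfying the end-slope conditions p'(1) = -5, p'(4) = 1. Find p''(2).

-14

Put M_i = p'' at the i-th knot. Here h = (1, 2) and Δ = (1, -4), so the interior equations h_(i-1)·M_(i-1) + 2(h_(i-1)+h_i)·M_i + h_i·M_(i+1) = 6(Δ_i − Δ_(i-1)) read
  1·M_0 + 6·M_1 + 2·M_2 = 6(Δ_1 - Δ_0) = -30
Clamped end conditions give two more equations: 2h_0·M_0 + h_0·M_1 = 6(Δ_0 - p'(1)) = 36 and h_1·M_1 + 2h_1·M_2 = 6(p'(4) - Δ_1) = 30.
Forward elimination and back-substitution give M_0 = 25, M_1 = -14, M_2 = 29/2.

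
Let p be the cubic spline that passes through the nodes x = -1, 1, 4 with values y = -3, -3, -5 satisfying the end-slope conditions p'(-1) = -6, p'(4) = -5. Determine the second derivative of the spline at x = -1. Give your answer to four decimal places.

9.6000

With M_i denoting the second derivative at x_i, h_i = 2, 3, and Δ_i = (y_(i+1) − y_i)/h_i = 0, -2/3:
  2·M_0 + 10·M_1 + 3·M_2 = 6(Δ_1 - Δ_0) = -4
Clamped end conditions give two more equations: 2h_0·M_0 + h_0·M_1 = 6(Δ_0 - p'(-1)) = 36 and h_1·M_1 + 2h_1·M_2 = 6(p'(4) - Δ_1) = -26.
Solving the tridiagonal system: M_0 = 48/5, M_1 = -6/5, M_2 = -56/15.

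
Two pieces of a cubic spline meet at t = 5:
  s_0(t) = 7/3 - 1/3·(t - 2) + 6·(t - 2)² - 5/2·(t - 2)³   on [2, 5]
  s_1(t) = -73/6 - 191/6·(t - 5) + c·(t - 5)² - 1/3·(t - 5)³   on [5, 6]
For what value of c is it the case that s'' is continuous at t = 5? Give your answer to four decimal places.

-16.5000

s_0''(t) = 12 - 15·(t - 2), so s_0''(5) = -33. On the right, s_1''(5) = 2c, so c = -33/2.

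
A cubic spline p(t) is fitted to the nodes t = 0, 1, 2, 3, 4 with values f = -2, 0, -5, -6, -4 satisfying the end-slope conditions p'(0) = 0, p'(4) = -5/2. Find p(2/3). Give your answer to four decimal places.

Put M_i = p'' at the i-th knot. Here h = (1, 1, 1, 1) and Δ = (2, -5, -1, 2), so the interior equations h_(i-1)·M_(i-1) + 2(h_(i-1)+h_i)·M_i + h_i·M_(i+1) = 6(Δ_i − Δ_(i-1)) read
  1·M_0 + 4·M_1 + 1·M_2 = 6(Δ_1 - Δ_0) = -42
  1·M_1 + 4·M_2 + 1·M_3 = 6(Δ_2 - Δ_1) = 24
  1·M_2 + 4·M_3 + 1·M_4 = 6(Δ_3 - Δ_2) = 18
Clamped end conditions give two more equations: 2h_0·M_0 + h_0·M_1 = 6(Δ_0 - p'(0)) = 12 and h_3·M_3 + 2h_3·M_4 = 6(p'(4) - Δ_3) = -27.
Hence M_0 = 787/56, M_1 = -451/28, M_2 = 67/8, M_3 = 185/28, M_4 = -941/56.
On [0, 1], p(t) = -2 + 0·t + 787/112·t² - 563/112·t³.
With t = 2/3: p(2/3) = -277/756.

-0.3664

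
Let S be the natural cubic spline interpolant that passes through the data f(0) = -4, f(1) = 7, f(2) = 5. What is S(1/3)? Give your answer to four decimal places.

With M_i denoting the second derivative at x_i, h_i = 1, 1, and Δ_i = (y_(i+1) − y_i)/h_i = 11, -2:
  1·M_0 + 4·M_1 + 1·M_2 = 6(Δ_1 - Δ_0) = -78
Natural end conditions: M_0 = M_2 = 0.
Solving the tridiagonal system: M_0 = 0, M_1 = -39/2, M_2 = 0.
On [0, 1], S(x) = -4 + 57/4·x + 0·x² - 13/4·x³.
With x = 1/3: S(1/3) = 17/27.

0.6296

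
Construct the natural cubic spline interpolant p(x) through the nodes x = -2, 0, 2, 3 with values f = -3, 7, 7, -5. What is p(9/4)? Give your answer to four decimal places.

Put m_i = p'' at the i-th knot. Here h = (2, 2, 1) and Δ = (5, 0, -12), so the interior equations h_(i-1)·m_(i-1) + 2(h_(i-1)+h_i)·m_i + h_i·m_(i+1) = 6(Δ_i − Δ_(i-1)) read
  2·m_0 + 8·m_1 + 2·m_2 = 6(Δ_1 - Δ_0) = -30
  2·m_1 + 6·m_2 + 1·m_3 = 6(Δ_2 - Δ_1) = -72
Natural end conditions: m_0 = m_3 = 0.
Hence m_0 = 0, m_1 = -9/11, m_2 = -129/11, m_3 = 0.
On [2, 3], p(x) = 7 - 89/11·(x - 2) - 129/22·(x - 2)² + 43/22·(x - 2)³.
With (x - 2) = 1/4: p(9/4) = 6535/1408.

4.6413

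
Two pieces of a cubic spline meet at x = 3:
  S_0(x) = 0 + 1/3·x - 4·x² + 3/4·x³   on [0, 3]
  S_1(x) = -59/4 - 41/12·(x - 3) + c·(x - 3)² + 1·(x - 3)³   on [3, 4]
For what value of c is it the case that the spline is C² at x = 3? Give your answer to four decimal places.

S_0''(x) = -8 + 9/2·x, so S_0''(3) = 11/2. On the right, S_1''(3) = 2c, so c = 11/4.

2.7500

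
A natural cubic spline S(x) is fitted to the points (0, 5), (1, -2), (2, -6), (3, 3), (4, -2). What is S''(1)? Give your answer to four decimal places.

-2.2500

Let m_i = S''(x_i). Step sizes h_i = 1, 1, 1, 1; slopes of the chords Δ_i = (y_(i+1) - y_i)/h_i = -7, -4, 9, -5.
  1·m_0 + 4·m_1 + 1·m_2 = 6(Δ_1 - Δ_0) = 18
  1·m_1 + 4·m_2 + 1·m_3 = 6(Δ_2 - Δ_1) = 78
  1·m_2 + 4·m_3 + 1·m_4 = 6(Δ_3 - Δ_2) = -84
Natural end conditions: m_0 = m_4 = 0.
Forward elimination and back-substitution give m_0 = 0, m_1 = -9/4, m_2 = 27, m_3 = -111/4, m_4 = 0.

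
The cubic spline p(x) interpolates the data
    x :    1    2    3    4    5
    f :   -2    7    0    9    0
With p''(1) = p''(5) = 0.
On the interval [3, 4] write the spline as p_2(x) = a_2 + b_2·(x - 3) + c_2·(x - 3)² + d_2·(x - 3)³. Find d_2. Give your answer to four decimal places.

-13.2500

Put M_i = p'' at the i-th knot. Here h = (1, 1, 1, 1) and Δ = (9, -7, 9, -9), so the interior equations h_(i-1)·M_(i-1) + 2(h_(i-1)+h_i)·M_i + h_i·M_(i+1) = 6(Δ_i − Δ_(i-1)) read
  1·M_0 + 4·M_1 + 1·M_2 = 6(Δ_1 - Δ_0) = -96
  1·M_1 + 4·M_2 + 1·M_3 = 6(Δ_2 - Δ_1) = 96
  1·M_2 + 4·M_3 + 1·M_4 = 6(Δ_3 - Δ_2) = -108
Natural end conditions: M_0 = M_4 = 0.
Solving the tridiagonal system: M_0 = 0, M_1 = -69/2, M_2 = 42, M_3 = -75/2, M_4 = 0.
On [3, 4], with p_2(x) = a_2 + b_2·(x - 3) + c_2·(x - 3)² + d_2·(x - 3)³: c_2 = M_2/2 = 21, d_2 = (M_3 - M_2)/(6h_2) = -53/4, b_2 = Δ_2 - h_2(2M_2 + M_3)/6 = 5/4.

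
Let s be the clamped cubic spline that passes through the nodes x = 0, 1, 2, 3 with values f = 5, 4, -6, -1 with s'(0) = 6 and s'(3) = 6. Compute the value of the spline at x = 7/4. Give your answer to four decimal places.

-4.4375

Put m_i = s'' at the i-th knot. Here h = (1, 1, 1) and Δ = (-1, -10, 5), so the interior equations h_(i-1)·m_(i-1) + 2(h_(i-1)+h_i)·m_i + h_i·m_(i+1) = 6(Δ_i − Δ_(i-1)) read
  1·m_0 + 4·m_1 + 1·m_2 = 6(Δ_1 - Δ_0) = -54
  1·m_1 + 4·m_2 + 1·m_3 = 6(Δ_2 - Δ_1) = 90
Clamped end conditions give two more equations: 2h_0·m_0 + h_0·m_1 = 6(Δ_0 - s'(0)) = -42 and h_2·m_2 + 2h_2·m_3 = 6(s'(3) - Δ_2) = 6.
Solving the tridiagonal system: m_0 = -12, m_1 = -18, m_2 = 30, m_3 = -12.
On [1, 2], s(x) = 4 - 9·(x - 1) - 9·(x - 1)² + 8·(x - 1)³.
With (x - 1) = 3/4: s(7/4) = -71/16.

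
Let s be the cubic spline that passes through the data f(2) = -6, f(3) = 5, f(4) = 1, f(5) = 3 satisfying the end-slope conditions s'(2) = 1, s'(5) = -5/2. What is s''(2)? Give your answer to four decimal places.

50.8667

Let m_i = s''(x_i). Step sizes h_i = 1, 1, 1; slopes of the chords Δ_i = (y_(i+1) - y_i)/h_i = 11, -4, 2.
  1·m_0 + 4·m_1 + 1·m_2 = 6(Δ_1 - Δ_0) = -90
  1·m_1 + 4·m_2 + 1·m_3 = 6(Δ_2 - Δ_1) = 36
Clamped end conditions give two more equations: 2h_0·m_0 + h_0·m_1 = 6(Δ_0 - s'(2)) = 60 and h_2·m_2 + 2h_2·m_3 = 6(s'(5) - Δ_2) = -27.
Solving: m_0 = 763/15, m_1 = -626/15, m_2 = 391/15, m_3 = -398/15.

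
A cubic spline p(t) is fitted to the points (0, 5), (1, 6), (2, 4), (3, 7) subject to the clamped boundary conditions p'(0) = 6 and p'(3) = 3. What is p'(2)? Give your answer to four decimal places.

0.6000

Let m_i = p''(x_i). Step sizes h_i = 1, 1, 1; slopes of the chords Δ_i = (y_(i+1) - y_i)/h_i = 1, -2, 3.
  1·m_0 + 4·m_1 + 1·m_2 = 6(Δ_1 - Δ_0) = -18
  1·m_1 + 4·m_2 + 1·m_3 = 6(Δ_2 - Δ_1) = 30
Clamped end conditions give two more equations: 2h_0·m_0 + h_0·m_1 = 6(Δ_0 - p'(0)) = -30 and h_2·m_2 + 2h_2·m_3 = 6(p'(3) - Δ_2) = 0.
Solving the tridiagonal system: m_0 = -66/5, m_1 = -18/5, m_2 = 48/5, m_3 = -24/5.
On [2, 3], p'(t) = b_2 + 2c_2·(t - 2) + 3d_2·(t - 2)² with b_2 = Δ_2 - h_2(2m_2 + m_3)/6 = 3/5, c_2 = m_2/2 = 24/5, d_2 = (m_3 - m_2)/(6h_2) = -12/5. So p'(2) = 3/5.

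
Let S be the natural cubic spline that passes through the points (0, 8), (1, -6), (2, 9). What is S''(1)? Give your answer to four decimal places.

43.5000

Put m_i = S'' at the i-th knot. Here h = (1, 1) and Δ = (-14, 15), so the interior equations h_(i-1)·m_(i-1) + 2(h_(i-1)+h_i)·m_i + h_i·m_(i+1) = 6(Δ_i − Δ_(i-1)) read
  1·m_0 + 4·m_1 + 1·m_2 = 6(Δ_1 - Δ_0) = 174
Natural end conditions: m_0 = m_2 = 0.
Hence m_0 = 0, m_1 = 87/2, m_2 = 0.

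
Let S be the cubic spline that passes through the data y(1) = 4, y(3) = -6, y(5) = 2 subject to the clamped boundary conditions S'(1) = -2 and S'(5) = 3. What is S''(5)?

-7

Put m_i = S'' at the i-th knot. Here h = (2, 2) and Δ = (-5, 4), so the interior equations h_(i-1)·m_(i-1) + 2(h_(i-1)+h_i)·m_i + h_i·m_(i+1) = 6(Δ_i − Δ_(i-1)) read
  2·m_0 + 8·m_1 + 2·m_2 = 6(Δ_1 - Δ_0) = 54
Clamped end conditions give two more equations: 2h_0·m_0 + h_0·m_1 = 6(Δ_0 - S'(1)) = -18 and h_1·m_1 + 2h_1·m_2 = 6(S'(5) - Δ_1) = -6.
Solving the tridiagonal system: m_0 = -10, m_1 = 11, m_2 = -7.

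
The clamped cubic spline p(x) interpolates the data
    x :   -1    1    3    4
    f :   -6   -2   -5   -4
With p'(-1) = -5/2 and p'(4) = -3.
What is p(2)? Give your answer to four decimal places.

-3.6033

With M_i denoting the second derivative at x_i, h_i = 2, 2, 1, and Δ_i = (y_(i+1) − y_i)/h_i = 2, -3/2, 1:
  2·M_0 + 8·M_1 + 2·M_2 = 6(Δ_1 - Δ_0) = -21
  2·M_1 + 6·M_2 + 1·M_3 = 6(Δ_2 - Δ_1) = 15
Clamped end conditions give two more equations: 2h_0·M_0 + h_0·M_1 = 6(Δ_0 - p'(-1)) = 27 and h_2·M_2 + 2h_2·M_3 = 6(p'(4) - Δ_2) = -24.
Solving the tridiagonal system: M_0 = 473/46, M_1 = -325/46, M_2 = 172/23, M_3 = -362/23.
On [1, 3], p(x) = -2 + 33/46·(x - 1) - 325/92·(x - 1)² + 223/184·(x - 1)³.
With (x - 1) = 1: p(2) = -663/184.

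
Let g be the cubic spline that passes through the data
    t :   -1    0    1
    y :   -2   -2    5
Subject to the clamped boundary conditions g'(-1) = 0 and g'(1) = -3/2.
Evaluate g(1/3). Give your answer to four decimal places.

0.7593

Let σ_i = g''(x_i). Step sizes h_i = 1, 1; slopes of the chords Δ_i = (y_(i+1) - y_i)/h_i = 0, 7.
  1·σ_0 + 4·σ_1 + 1·σ_2 = 6(Δ_1 - Δ_0) = 42
Clamped end conditions give two more equations: 2h_0·σ_0 + h_0·σ_1 = 6(Δ_0 - g'(-1)) = 0 and h_1·σ_1 + 2h_1·σ_2 = 6(g'(1) - Δ_1) = -51.
Solving the tridiagonal system: σ_0 = -45/4, σ_1 = 45/2, σ_2 = -147/4.
On [0, 1], g(t) = -2 + 45/8·t + 45/4·t² - 79/8·t³.
With t = 1/3: g(1/3) = 41/54.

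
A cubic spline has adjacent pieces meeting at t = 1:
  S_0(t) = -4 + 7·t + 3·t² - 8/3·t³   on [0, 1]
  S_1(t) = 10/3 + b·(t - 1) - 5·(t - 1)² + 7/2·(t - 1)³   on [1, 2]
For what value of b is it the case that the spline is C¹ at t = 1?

5

S_0'(t) = 7 + 6·t - 8·t², so S_0'(1) = 5. On the right, S_1'(1) = b, so b = 5.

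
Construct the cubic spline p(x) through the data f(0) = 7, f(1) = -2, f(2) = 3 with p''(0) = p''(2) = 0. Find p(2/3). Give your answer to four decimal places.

-0.2963

Let M_i = p''(x_i). Step sizes h_i = 1, 1; slopes of the chords Δ_i = (y_(i+1) - y_i)/h_i = -9, 5.
  1·M_0 + 4·M_1 + 1·M_2 = 6(Δ_1 - Δ_0) = 84
Natural end conditions: M_0 = M_2 = 0.
Forward elimination and back-substitution give M_0 = 0, M_1 = 21, M_2 = 0.
On [0, 1], p(x) = 7 - 25/2·x + 0·x² + 7/2·x³.
With x = 2/3: p(2/3) = -8/27.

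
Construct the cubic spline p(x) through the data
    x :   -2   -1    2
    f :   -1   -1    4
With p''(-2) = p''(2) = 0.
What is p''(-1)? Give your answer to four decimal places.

1.2500

Let m_i = p''(x_i). Step sizes h_i = 1, 3; slopes of the chords Δ_i = (y_(i+1) - y_i)/h_i = 0, 5/3.
  1·m_0 + 8·m_1 + 3·m_2 = 6(Δ_1 - Δ_0) = 10
Natural end conditions: m_0 = m_2 = 0.
Solving: m_0 = 0, m_1 = 5/4, m_2 = 0.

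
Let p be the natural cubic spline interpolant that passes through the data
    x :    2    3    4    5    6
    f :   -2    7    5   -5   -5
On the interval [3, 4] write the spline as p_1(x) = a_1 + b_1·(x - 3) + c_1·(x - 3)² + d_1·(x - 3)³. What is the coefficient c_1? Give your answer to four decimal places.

Put σ_i = p'' at the i-th knot. Here h = (1, 1, 1, 1) and Δ = (9, -2, -10, 0), so the interior equations h_(i-1)·σ_(i-1) + 2(h_(i-1)+h_i)·σ_i + h_i·σ_(i+1) = 6(Δ_i − Δ_(i-1)) read
  1·σ_0 + 4·σ_1 + 1·σ_2 = 6(Δ_1 - Δ_0) = -66
  1·σ_1 + 4·σ_2 + 1·σ_3 = 6(Δ_2 - Δ_1) = -48
  1·σ_2 + 4·σ_3 + 1·σ_4 = 6(Δ_3 - Δ_2) = 60
Natural end conditions: σ_0 = σ_4 = 0.
Solving: σ_0 = 0, σ_1 = -369/28, σ_2 = -93/7, σ_3 = 513/28, σ_4 = 0.
On [3, 4], with p_1(x) = a_1 + b_1·(x - 3) + c_1·(x - 3)² + d_1·(x - 3)³: c_1 = σ_1/2 = -369/56, d_1 = (σ_2 - σ_1)/(6h_1) = -1/56, b_1 = Δ_1 - h_1(2σ_1 + σ_2)/6 = 129/28.

-6.5893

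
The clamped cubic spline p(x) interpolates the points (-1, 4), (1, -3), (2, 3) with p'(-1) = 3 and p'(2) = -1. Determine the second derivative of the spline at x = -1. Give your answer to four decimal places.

-20.5833

Put M_i = p'' at the i-th knot. Here h = (2, 1) and Δ = (-7/2, 6), so the interior equations h_(i-1)·M_(i-1) + 2(h_(i-1)+h_i)·M_i + h_i·M_(i+1) = 6(Δ_i − Δ_(i-1)) read
  2·M_0 + 6·M_1 + 1·M_2 = 6(Δ_1 - Δ_0) = 57
Clamped end conditions give two more equations: 2h_0·M_0 + h_0·M_1 = 6(Δ_0 - p'(-1)) = -39 and h_1·M_1 + 2h_1·M_2 = 6(p'(2) - Δ_1) = -42.
Forward elimination and back-substitution give M_0 = -247/12, M_1 = 65/3, M_2 = -191/6.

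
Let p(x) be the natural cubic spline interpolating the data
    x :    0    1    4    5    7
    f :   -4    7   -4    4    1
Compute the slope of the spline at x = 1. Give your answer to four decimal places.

Put M_i = p'' at the i-th knot. Here h = (1, 3, 1, 2) and Δ = (11, -11/3, 8, -3/2), so the interior equations h_(i-1)·M_(i-1) + 2(h_(i-1)+h_i)·M_i + h_i·M_(i+1) = 6(Δ_i − Δ_(i-1)) read
  1·M_0 + 8·M_1 + 3·M_2 = 6(Δ_1 - Δ_0) = -88
  3·M_1 + 8·M_2 + 1·M_3 = 6(Δ_2 - Δ_1) = 70
  1·M_2 + 6·M_3 + 2·M_4 = 6(Δ_3 - Δ_2) = -57
Natural end conditions: M_0 = M_4 = 0.
Forward elimination and back-substitution give M_0 = 0, M_1 = -5567/322, M_2 = 2700/161, M_3 = -3959/322, M_4 = 0.
On [1, 4], p'(x) = b_1 + 2c_1·(x - 1) + 3d_1·(x - 1)² with b_1 = Δ_1 - h_1(2M_1 + M_2)/6 = 5059/966, c_1 = M_1/2 = -5567/644, d_1 = (M_2 - M_1)/(6h_1) = 10967/5796. So p'(1) = 5059/966.

5.2371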